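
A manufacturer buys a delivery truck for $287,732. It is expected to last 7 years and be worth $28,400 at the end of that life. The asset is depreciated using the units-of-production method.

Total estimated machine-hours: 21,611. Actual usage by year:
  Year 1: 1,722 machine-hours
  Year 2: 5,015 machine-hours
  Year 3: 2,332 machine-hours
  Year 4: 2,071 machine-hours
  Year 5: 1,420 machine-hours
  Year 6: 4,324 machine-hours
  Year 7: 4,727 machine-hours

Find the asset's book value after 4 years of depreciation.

$154,052

Depreciable base = $287,732 − $28,400 = $259,332.
Rate = $259,332 / 21,611 machine-hours = $12 per machine-hour.
Year 1: 1,722 × $12 = $20,664. Book value $267,068.
Year 2: 5,015 × $12 = $60,180. Book value $206,888.
Year 3: 2,332 × $12 = $27,984. Book value $178,904.
Year 4: 2,071 × $12 = $24,852. Book value $154,052.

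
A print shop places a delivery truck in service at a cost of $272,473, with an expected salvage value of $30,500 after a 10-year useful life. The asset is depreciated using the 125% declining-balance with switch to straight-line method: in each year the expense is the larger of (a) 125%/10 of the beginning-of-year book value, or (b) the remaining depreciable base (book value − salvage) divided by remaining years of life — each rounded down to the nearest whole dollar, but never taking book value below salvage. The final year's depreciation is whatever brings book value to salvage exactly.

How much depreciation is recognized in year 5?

$21,536

Depreciable base = $272,473 − $30,500 = $241,973.
Year 1: DB = ⌊$272,473 × 125%/10⌋ = $34,059; SL = ⌊$241,973/10⌋ = $24,197 → take DB $34,059. Book value $238,414.
Year 2: DB = ⌊$238,414 × 125%/10⌋ = $29,801; SL = ⌊$207,914/9⌋ = $23,101 → take DB $29,801. Book value $208,613.
Year 3: DB = ⌊$208,613 × 125%/10⌋ = $26,076; SL = ⌊$178,113/8⌋ = $22,264 → take DB $26,076. Book value $182,537.
Year 4: DB = ⌊$182,537 × 125%/10⌋ = $22,817; SL = ⌊$152,037/7⌋ = $21,719 → take DB $22,817. Book value $159,720.
Year 5: DB = ⌊$159,720 × 125%/10⌋ = $19,965; SL = ⌊$129,220/6⌋ = $21,536 → take SL $21,536. Book value $138,184.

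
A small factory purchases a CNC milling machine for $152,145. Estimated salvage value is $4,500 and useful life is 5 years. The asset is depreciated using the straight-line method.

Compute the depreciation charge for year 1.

Depreciable base = $152,145 − $4,500 = $147,645.
Annual expense = $147,645 / 5 = $29,529.

$29,529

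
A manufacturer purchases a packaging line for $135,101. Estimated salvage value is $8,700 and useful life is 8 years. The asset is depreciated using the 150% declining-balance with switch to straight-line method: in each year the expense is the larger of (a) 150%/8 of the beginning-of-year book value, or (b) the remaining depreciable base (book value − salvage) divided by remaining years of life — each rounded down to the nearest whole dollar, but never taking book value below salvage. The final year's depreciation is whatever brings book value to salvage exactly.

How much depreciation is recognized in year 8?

Depreciable base = $135,101 − $8,700 = $126,401.
Year 1: DB = ⌊$135,101 × 150%/8⌋ = $25,331; SL = ⌊$126,401/8⌋ = $15,800 → take DB $25,331. Book value $109,770.
Year 2: DB = ⌊$109,770 × 150%/8⌋ = $20,581; SL = ⌊$101,070/7⌋ = $14,438 → take DB $20,581. Book value $89,189.
Year 3: DB = ⌊$89,189 × 150%/8⌋ = $16,722; SL = ⌊$80,489/6⌋ = $13,414 → take DB $16,722. Book value $72,467.
Year 4: DB = ⌊$72,467 × 150%/8⌋ = $13,587; SL = ⌊$63,767/5⌋ = $12,753 → take DB $13,587. Book value $58,880.
Year 5: DB = ⌊$58,880 × 150%/8⌋ = $11,040; SL = ⌊$50,180/4⌋ = $12,545 → take SL $12,545. Book value $46,335.
Year 6: DB = ⌊$46,335 × 150%/8⌋ = $8,687; SL = ⌊$37,635/3⌋ = $12,545 → take SL $12,545. Book value $33,790.
Year 7: DB = ⌊$33,790 × 150%/8⌋ = $6,335; SL = ⌊$25,090/2⌋ = $12,545 → take SL $12,545. Book value $21,245.
Year 8 (final): $21,245 − $8,700 = $12,545. Book value $8,700.

$12,545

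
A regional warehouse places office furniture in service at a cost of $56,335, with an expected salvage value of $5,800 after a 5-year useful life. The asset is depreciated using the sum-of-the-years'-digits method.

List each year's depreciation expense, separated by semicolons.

$16,845; $13,476; $10,107; $6,738; $3,369

Depreciable base = $56,335 − $5,800 = $50,535.
Sum of the years' digits = 5+4+3+2+1 = 15.
Year 1: $50,535 × 5/15 = $16,845. Book value $39,490.
Year 2: $50,535 × 4/15 = $13,476. Book value $26,014.
Year 3: $50,535 × 3/15 = $10,107. Book value $15,907.
Year 4: $50,535 × 2/15 = $6,738. Book value $9,169.
Year 5: $50,535 × 1/15 = $3,369. Book value $5,800.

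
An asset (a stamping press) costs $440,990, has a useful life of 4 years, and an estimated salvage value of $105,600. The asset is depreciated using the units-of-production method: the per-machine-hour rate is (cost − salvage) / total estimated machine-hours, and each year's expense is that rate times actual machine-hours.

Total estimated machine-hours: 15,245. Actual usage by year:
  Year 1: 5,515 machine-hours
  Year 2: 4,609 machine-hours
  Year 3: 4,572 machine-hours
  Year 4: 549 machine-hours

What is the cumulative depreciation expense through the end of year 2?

$222,728

Depreciable base = $440,990 − $105,600 = $335,390.
Rate = $335,390 / 15,245 machine-hours = $22 per machine-hour.
Year 1: 5,515 × $22 = $121,330. Book value $319,660.
Year 2: 4,609 × $22 = $101,398. Book value $218,262.
Accumulated through year 2 = $440,990 − $218,262 = $222,728.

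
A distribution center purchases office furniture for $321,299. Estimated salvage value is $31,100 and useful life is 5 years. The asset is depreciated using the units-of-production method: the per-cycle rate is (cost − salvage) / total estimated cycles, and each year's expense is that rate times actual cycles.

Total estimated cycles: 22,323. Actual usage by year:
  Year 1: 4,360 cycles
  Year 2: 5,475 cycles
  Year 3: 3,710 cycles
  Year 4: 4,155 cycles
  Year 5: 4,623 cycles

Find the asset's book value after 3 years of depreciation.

$145,214

Depreciable base = $321,299 − $31,100 = $290,199.
Rate = $290,199 / 22,323 cycles = $13 per cycle.
Year 1: 4,360 × $13 = $56,680. Book value $264,619.
Year 2: 5,475 × $13 = $71,175. Book value $193,444.
Year 3: 3,710 × $13 = $48,230. Book value $145,214.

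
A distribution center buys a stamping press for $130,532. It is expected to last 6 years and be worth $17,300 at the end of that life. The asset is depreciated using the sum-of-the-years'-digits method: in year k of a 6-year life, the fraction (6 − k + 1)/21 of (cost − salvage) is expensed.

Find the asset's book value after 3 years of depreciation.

Depreciable base = $130,532 − $17,300 = $113,232.
Sum of the years' digits = 6+5+4+3+2+1 = 21.
Year 1: $113,232 × 6/21 = $32,352. Book value $98,180.
Year 2: $113,232 × 5/21 = $26,960. Book value $71,220.
Year 3: $113,232 × 4/21 = $21,568. Book value $49,652.

$49,652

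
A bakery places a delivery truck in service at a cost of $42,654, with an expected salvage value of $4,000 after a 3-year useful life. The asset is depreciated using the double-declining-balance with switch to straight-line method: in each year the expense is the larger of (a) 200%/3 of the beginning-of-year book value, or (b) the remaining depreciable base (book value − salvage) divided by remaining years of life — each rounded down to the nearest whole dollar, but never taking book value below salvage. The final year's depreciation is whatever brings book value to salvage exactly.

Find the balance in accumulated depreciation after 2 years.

Depreciable base = $42,654 − $4,000 = $38,654.
Year 1: DB = ⌊$42,654 × 200%/3⌋ = $28,436; SL = ⌊$38,654/3⌋ = $12,884 → take DB $28,436. Book value $14,218.
Year 2: DB = ⌊$14,218 × 200%/3⌋ = $9,478; SL = ⌊$10,218/2⌋ = $5,109 → take DB $9,478. Book value $4,740.
Accumulated through year 2 = $42,654 − $4,740 = $37,914.

$37,914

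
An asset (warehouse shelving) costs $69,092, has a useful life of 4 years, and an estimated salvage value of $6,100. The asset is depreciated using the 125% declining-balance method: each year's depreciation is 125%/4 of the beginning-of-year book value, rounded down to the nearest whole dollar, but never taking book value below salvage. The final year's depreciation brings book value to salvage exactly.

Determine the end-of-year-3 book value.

$22,452

Depreciable base = $69,092 − $6,100 = $62,992.
Year 1: ⌊$69,092 × 125%/4⌋ = $21,591. Book value $47,501.
Year 2: ⌊$47,501 × 125%/4⌋ = $14,844. Book value $32,657.
Year 3: ⌊$32,657 × 125%/4⌋ = $10,205. Book value $22,452.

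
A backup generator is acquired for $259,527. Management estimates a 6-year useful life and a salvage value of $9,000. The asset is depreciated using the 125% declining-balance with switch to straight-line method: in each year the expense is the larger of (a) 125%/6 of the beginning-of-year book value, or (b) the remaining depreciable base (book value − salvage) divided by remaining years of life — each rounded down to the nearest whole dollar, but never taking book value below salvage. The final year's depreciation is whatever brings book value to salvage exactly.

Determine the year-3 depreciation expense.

$38,414

Depreciable base = $259,527 − $9,000 = $250,527.
Year 1: DB = ⌊$259,527 × 125%/6⌋ = $54,068; SL = ⌊$250,527/6⌋ = $41,754 → take DB $54,068. Book value $205,459.
Year 2: DB = ⌊$205,459 × 125%/6⌋ = $42,803; SL = ⌊$196,459/5⌋ = $39,291 → take DB $42,803. Book value $162,656.
Year 3: DB = ⌊$162,656 × 125%/6⌋ = $33,886; SL = ⌊$153,656/4⌋ = $38,414 → take SL $38,414. Book value $124,242.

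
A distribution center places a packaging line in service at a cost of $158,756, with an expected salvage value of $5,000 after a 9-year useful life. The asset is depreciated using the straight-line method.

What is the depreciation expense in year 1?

$17,084

Depreciable base = $158,756 − $5,000 = $153,756.
Annual expense = $153,756 / 9 = $17,084.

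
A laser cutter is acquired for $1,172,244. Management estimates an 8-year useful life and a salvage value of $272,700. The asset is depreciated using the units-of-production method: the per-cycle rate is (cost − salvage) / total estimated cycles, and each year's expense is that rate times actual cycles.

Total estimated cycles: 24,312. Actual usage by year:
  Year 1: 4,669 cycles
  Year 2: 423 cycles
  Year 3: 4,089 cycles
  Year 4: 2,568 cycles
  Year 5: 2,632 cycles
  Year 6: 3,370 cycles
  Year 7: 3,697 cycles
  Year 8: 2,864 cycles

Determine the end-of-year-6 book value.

$515,457

Depreciable base = $1,172,244 − $272,700 = $899,544.
Rate = $899,544 / 24,312 cycles = $37 per cycle.
Year 1: 4,669 × $37 = $172,753. Book value $999,491.
Year 2: 423 × $37 = $15,651. Book value $983,840.
Year 3: 4,089 × $37 = $151,293. Book value $832,547.
Year 4: 2,568 × $37 = $95,016. Book value $737,531.
Year 5: 2,632 × $37 = $97,384. Book value $640,147.
Year 6: 3,370 × $37 = $124,690. Book value $515,457.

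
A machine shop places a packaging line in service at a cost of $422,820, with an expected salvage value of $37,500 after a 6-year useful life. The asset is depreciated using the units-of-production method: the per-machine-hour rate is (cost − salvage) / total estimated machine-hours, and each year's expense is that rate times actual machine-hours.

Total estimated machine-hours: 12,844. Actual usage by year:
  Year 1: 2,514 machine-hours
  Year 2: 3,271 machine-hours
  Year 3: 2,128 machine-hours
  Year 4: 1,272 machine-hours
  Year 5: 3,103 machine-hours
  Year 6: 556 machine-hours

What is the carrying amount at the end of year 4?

$147,270

Depreciable base = $422,820 − $37,500 = $385,320.
Rate = $385,320 / 12,844 machine-hours = $30 per machine-hour.
Year 1: 2,514 × $30 = $75,420. Book value $347,400.
Year 2: 3,271 × $30 = $98,130. Book value $249,270.
Year 3: 2,128 × $30 = $63,840. Book value $185,430.
Year 4: 1,272 × $30 = $38,160. Book value $147,270.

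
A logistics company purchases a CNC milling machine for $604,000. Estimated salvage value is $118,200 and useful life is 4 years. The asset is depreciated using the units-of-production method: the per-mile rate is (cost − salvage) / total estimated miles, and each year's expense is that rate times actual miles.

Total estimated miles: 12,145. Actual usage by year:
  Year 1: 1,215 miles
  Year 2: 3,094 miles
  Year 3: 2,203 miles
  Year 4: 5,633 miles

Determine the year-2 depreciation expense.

Depreciable base = $604,000 − $118,200 = $485,800.
Rate = $485,800 / 12,145 miles = $40 per mile.
Year 1: 1,215 × $40 = $48,600. Book value $555,400.
Year 2: 3,094 × $40 = $123,760. Book value $431,640.

$123,760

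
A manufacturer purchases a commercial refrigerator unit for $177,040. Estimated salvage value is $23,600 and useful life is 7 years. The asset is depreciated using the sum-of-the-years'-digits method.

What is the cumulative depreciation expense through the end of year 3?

$98,640

Depreciable base = $177,040 − $23,600 = $153,440.
Sum of the years' digits = 7+6+5+4+3+2+1 = 28.
Year 1: $153,440 × 7/28 = $38,360. Book value $138,680.
Year 2: $153,440 × 6/28 = $32,880. Book value $105,800.
Year 3: $153,440 × 5/28 = $27,400. Book value $78,400.
Accumulated through year 3 = $177,040 − $78,400 = $98,640.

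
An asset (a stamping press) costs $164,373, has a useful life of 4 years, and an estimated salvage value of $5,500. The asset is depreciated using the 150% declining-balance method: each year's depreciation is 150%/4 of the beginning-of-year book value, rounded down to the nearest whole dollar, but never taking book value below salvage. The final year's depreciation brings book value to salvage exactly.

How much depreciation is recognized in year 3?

Depreciable base = $164,373 − $5,500 = $158,873.
Year 1: ⌊$164,373 × 150%/4⌋ = $61,639. Book value $102,734.
Year 2: ⌊$102,734 × 150%/4⌋ = $38,525. Book value $64,209.
Year 3: ⌊$64,209 × 150%/4⌋ = $24,078. Book value $40,131.

$24,078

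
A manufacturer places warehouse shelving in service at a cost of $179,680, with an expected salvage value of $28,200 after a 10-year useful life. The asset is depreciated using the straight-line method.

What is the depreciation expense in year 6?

Depreciable base = $179,680 − $28,200 = $151,480.
Annual expense = $151,480 / 10 = $15,148.

$15,148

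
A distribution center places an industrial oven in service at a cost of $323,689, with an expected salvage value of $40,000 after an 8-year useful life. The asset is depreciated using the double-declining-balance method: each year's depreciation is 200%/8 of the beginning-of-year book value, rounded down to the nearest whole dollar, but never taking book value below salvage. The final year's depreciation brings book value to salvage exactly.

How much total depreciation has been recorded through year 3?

Depreciable base = $323,689 − $40,000 = $283,689.
Year 1: ⌊$323,689 × 200%/8⌋ = $80,922. Book value $242,767.
Year 2: ⌊$242,767 × 200%/8⌋ = $60,691. Book value $182,076.
Year 3: ⌊$182,076 × 200%/8⌋ = $45,519. Book value $136,557.
Accumulated through year 3 = $323,689 − $136,557 = $187,132.

$187,132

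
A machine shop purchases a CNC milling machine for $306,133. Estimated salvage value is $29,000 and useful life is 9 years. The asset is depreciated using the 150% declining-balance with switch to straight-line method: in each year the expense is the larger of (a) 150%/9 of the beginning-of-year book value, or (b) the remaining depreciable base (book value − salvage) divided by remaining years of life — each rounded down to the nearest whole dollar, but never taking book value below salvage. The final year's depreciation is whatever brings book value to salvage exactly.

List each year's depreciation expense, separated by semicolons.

Depreciable base = $306,133 − $29,000 = $277,133.
Year 1: DB = ⌊$306,133 × 150%/9⌋ = $51,022; SL = ⌊$277,133/9⌋ = $30,792 → take DB $51,022. Book value $255,111.
Year 2: DB = ⌊$255,111 × 150%/9⌋ = $42,518; SL = ⌊$226,111/8⌋ = $28,263 → take DB $42,518. Book value $212,593.
Year 3: DB = ⌊$212,593 × 150%/9⌋ = $35,432; SL = ⌊$183,593/7⌋ = $26,227 → take DB $35,432. Book value $177,161.
Year 4: DB = ⌊$177,161 × 150%/9⌋ = $29,526; SL = ⌊$148,161/6⌋ = $24,693 → take DB $29,526. Book value $147,635.
Year 5: DB = ⌊$147,635 × 150%/9⌋ = $24,605; SL = ⌊$118,635/5⌋ = $23,727 → take DB $24,605. Book value $123,030.
Year 6: DB = ⌊$123,030 × 150%/9⌋ = $20,505; SL = ⌊$94,030/4⌋ = $23,507 → take SL $23,507. Book value $99,523.
Year 7: DB = ⌊$99,523 × 150%/9⌋ = $16,587; SL = ⌊$70,523/3⌋ = $23,507 → take SL $23,507. Book value $76,016.
Year 8: DB = ⌊$76,016 × 150%/9⌋ = $12,669; SL = ⌊$47,016/2⌋ = $23,508 → take SL $23,508. Book value $52,508.
Year 9 (final): $52,508 − $29,000 = $23,508. Book value $29,000.

$51,022; $42,518; $35,432; $29,526; $24,605; $23,507; $23,507; $23,508; $23,508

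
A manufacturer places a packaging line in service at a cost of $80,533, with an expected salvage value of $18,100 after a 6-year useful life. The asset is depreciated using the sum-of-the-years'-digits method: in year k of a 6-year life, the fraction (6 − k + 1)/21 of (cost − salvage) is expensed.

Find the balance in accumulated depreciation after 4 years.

Depreciable base = $80,533 − $18,100 = $62,433.
Sum of the years' digits = 6+5+4+3+2+1 = 21.
Year 1: $62,433 × 6/21 = $17,838. Book value $62,695.
Year 2: $62,433 × 5/21 = $14,865. Book value $47,830.
Year 3: $62,433 × 4/21 = $11,892. Book value $35,938.
Year 4: $62,433 × 3/21 = $8,919. Book value $27,019.
Accumulated through year 4 = $80,533 − $27,019 = $53,514.

$53,514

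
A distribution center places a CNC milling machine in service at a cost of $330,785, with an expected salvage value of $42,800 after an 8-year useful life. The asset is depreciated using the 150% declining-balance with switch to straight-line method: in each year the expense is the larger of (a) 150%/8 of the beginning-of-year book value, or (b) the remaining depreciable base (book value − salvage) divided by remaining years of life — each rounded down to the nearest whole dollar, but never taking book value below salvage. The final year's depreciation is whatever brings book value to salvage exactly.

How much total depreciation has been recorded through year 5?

$213,655

Depreciable base = $330,785 − $42,800 = $287,985.
Year 1: DB = ⌊$330,785 × 150%/8⌋ = $62,022; SL = ⌊$287,985/8⌋ = $35,998 → take DB $62,022. Book value $268,763.
Year 2: DB = ⌊$268,763 × 150%/8⌋ = $50,393; SL = ⌊$225,963/7⌋ = $32,280 → take DB $50,393. Book value $218,370.
Year 3: DB = ⌊$218,370 × 150%/8⌋ = $40,944; SL = ⌊$175,570/6⌋ = $29,261 → take DB $40,944. Book value $177,426.
Year 4: DB = ⌊$177,426 × 150%/8⌋ = $33,267; SL = ⌊$134,626/5⌋ = $26,925 → take DB $33,267. Book value $144,159.
Year 5: DB = ⌊$144,159 × 150%/8⌋ = $27,029; SL = ⌊$101,359/4⌋ = $25,339 → take DB $27,029. Book value $117,130.
Accumulated through year 5 = $330,785 − $117,130 = $213,655.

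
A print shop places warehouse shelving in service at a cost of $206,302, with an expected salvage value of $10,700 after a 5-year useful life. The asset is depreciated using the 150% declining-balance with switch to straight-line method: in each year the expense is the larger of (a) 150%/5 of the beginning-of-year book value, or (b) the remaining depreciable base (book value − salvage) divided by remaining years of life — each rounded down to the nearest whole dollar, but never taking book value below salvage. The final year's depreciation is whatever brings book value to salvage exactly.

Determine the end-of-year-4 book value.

Depreciable base = $206,302 − $10,700 = $195,602.
Year 1: DB = ⌊$206,302 × 150%/5⌋ = $61,890; SL = ⌊$195,602/5⌋ = $39,120 → take DB $61,890. Book value $144,412.
Year 2: DB = ⌊$144,412 × 150%/5⌋ = $43,323; SL = ⌊$133,712/4⌋ = $33,428 → take DB $43,323. Book value $101,089.
Year 3: DB = ⌊$101,089 × 150%/5⌋ = $30,326; SL = ⌊$90,389/3⌋ = $30,129 → take DB $30,326. Book value $70,763.
Year 4: DB = ⌊$70,763 × 150%/5⌋ = $21,228; SL = ⌊$60,063/2⌋ = $30,031 → take SL $30,031. Book value $40,732.

$40,732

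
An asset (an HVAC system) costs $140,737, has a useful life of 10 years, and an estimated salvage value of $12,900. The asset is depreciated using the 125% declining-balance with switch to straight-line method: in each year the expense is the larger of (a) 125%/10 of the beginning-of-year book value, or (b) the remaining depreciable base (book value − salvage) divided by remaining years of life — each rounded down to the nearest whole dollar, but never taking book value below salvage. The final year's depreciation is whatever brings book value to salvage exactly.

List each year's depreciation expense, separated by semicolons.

$17,592; $15,393; $13,469; $11,785; $11,599; $11,599; $11,600; $11,600; $11,600; $11,600

Depreciable base = $140,737 − $12,900 = $127,837.
Year 1: DB = ⌊$140,737 × 125%/10⌋ = $17,592; SL = ⌊$127,837/10⌋ = $12,783 → take DB $17,592. Book value $123,145.
Year 2: DB = ⌊$123,145 × 125%/10⌋ = $15,393; SL = ⌊$110,245/9⌋ = $12,249 → take DB $15,393. Book value $107,752.
Year 3: DB = ⌊$107,752 × 125%/10⌋ = $13,469; SL = ⌊$94,852/8⌋ = $11,856 → take DB $13,469. Book value $94,283.
Year 4: DB = ⌊$94,283 × 125%/10⌋ = $11,785; SL = ⌊$81,383/7⌋ = $11,626 → take DB $11,785. Book value $82,498.
Year 5: DB = ⌊$82,498 × 125%/10⌋ = $10,312; SL = ⌊$69,598/6⌋ = $11,599 → take SL $11,599. Book value $70,899.
Year 6: DB = ⌊$70,899 × 125%/10⌋ = $8,862; SL = ⌊$57,999/5⌋ = $11,599 → take SL $11,599. Book value $59,300.
Year 7: DB = ⌊$59,300 × 125%/10⌋ = $7,412; SL = ⌊$46,400/4⌋ = $11,600 → take SL $11,600. Book value $47,700.
Year 8: DB = ⌊$47,700 × 125%/10⌋ = $5,962; SL = ⌊$34,800/3⌋ = $11,600 → take SL $11,600. Book value $36,100.
Year 9: DB = ⌊$36,100 × 125%/10⌋ = $4,512; SL = ⌊$23,200/2⌋ = $11,600 → take SL $11,600. Book value $24,500.
Year 10 (final): $24,500 − $12,900 = $11,600. Book value $12,900.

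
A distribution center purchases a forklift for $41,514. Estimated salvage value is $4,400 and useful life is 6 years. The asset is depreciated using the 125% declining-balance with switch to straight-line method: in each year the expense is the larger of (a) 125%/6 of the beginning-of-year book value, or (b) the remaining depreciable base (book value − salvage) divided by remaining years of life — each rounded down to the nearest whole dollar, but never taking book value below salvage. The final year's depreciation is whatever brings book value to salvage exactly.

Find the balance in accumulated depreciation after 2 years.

$15,495

Depreciable base = $41,514 − $4,400 = $37,114.
Year 1: DB = ⌊$41,514 × 125%/6⌋ = $8,648; SL = ⌊$37,114/6⌋ = $6,185 → take DB $8,648. Book value $32,866.
Year 2: DB = ⌊$32,866 × 125%/6⌋ = $6,847; SL = ⌊$28,466/5⌋ = $5,693 → take DB $6,847. Book value $26,019.
Accumulated through year 2 = $41,514 − $26,019 = $15,495.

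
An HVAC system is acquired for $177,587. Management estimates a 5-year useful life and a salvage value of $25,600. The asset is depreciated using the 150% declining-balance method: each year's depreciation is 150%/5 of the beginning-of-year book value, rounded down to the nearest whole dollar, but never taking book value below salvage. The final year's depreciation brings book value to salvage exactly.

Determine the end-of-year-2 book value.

Depreciable base = $177,587 − $25,600 = $151,987.
Year 1: ⌊$177,587 × 150%/5⌋ = $53,276. Book value $124,311.
Year 2: ⌊$124,311 × 150%/5⌋ = $37,293. Book value $87,018.

$87,018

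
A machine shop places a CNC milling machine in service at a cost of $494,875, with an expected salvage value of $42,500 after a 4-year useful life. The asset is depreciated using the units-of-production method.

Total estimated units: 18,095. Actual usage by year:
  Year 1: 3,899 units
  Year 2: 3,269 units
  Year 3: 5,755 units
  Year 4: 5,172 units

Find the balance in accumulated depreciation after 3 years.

Depreciable base = $494,875 − $42,500 = $452,375.
Rate = $452,375 / 18,095 units = $25 per unit.
Year 1: 3,899 × $25 = $97,475. Book value $397,400.
Year 2: 3,269 × $25 = $81,725. Book value $315,675.
Year 3: 5,755 × $25 = $143,875. Book value $171,800.
Accumulated through year 3 = $494,875 − $171,800 = $323,075.

$323,075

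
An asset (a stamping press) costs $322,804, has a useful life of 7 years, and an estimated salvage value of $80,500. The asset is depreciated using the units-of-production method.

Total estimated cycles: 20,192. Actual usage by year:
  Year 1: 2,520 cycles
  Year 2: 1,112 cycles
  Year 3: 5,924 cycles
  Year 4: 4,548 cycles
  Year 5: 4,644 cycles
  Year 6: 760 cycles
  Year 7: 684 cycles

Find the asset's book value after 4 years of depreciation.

$153,556

Depreciable base = $322,804 − $80,500 = $242,304.
Rate = $242,304 / 20,192 cycles = $12 per cycle.
Year 1: 2,520 × $12 = $30,240. Book value $292,564.
Year 2: 1,112 × $12 = $13,344. Book value $279,220.
Year 3: 5,924 × $12 = $71,088. Book value $208,132.
Year 4: 4,548 × $12 = $54,576. Book value $153,556.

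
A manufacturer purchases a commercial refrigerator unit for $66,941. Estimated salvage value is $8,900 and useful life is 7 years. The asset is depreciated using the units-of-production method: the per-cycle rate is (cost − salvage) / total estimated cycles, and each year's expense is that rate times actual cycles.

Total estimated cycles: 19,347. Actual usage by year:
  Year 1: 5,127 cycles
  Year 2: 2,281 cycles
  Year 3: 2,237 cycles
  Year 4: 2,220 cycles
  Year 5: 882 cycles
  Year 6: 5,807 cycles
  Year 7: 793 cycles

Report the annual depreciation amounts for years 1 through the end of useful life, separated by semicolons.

$15,381; $6,843; $6,711; $6,660; $2,646; $17,421; $2,379

Depreciable base = $66,941 − $8,900 = $58,041.
Rate = $58,041 / 19,347 cycles = $3 per cycle.
Year 1: 5,127 × $3 = $15,381. Book value $51,560.
Year 2: 2,281 × $3 = $6,843. Book value $44,717.
Year 3: 2,237 × $3 = $6,711. Book value $38,006.
Year 4: 2,220 × $3 = $6,660. Book value $31,346.
Year 5: 882 × $3 = $2,646. Book value $28,700.
Year 6: 5,807 × $3 = $17,421. Book value $11,279.
Year 7: 793 × $3 = $2,379. Book value $8,900.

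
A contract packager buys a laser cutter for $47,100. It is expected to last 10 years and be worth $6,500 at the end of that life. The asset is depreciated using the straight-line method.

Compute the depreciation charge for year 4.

Depreciable base = $47,100 − $6,500 = $40,600.
Annual expense = $40,600 / 10 = $4,060.

$4,060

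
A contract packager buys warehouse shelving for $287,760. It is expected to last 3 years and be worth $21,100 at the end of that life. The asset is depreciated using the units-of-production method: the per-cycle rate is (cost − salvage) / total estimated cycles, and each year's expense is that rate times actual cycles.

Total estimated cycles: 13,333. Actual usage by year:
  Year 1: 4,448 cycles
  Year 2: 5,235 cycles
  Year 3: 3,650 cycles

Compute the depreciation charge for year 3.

$73,000

Depreciable base = $287,760 − $21,100 = $266,660.
Rate = $266,660 / 13,333 cycles = $20 per cycle.
Year 1: 4,448 × $20 = $88,960. Book value $198,800.
Year 2: 5,235 × $20 = $104,700. Book value $94,100.
Year 3: 3,650 × $20 = $73,000. Book value $21,100.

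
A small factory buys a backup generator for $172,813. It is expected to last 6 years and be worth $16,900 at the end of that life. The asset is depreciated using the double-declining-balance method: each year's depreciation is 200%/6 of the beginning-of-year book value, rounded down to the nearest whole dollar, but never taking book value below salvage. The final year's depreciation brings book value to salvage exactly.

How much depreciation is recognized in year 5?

$11,378

Depreciable base = $172,813 − $16,900 = $155,913.
Year 1: ⌊$172,813 × 200%/6⌋ = $57,604. Book value $115,209.
Year 2: ⌊$115,209 × 200%/6⌋ = $38,403. Book value $76,806.
Year 3: ⌊$76,806 × 200%/6⌋ = $25,602. Book value $51,204.
Year 4: ⌊$51,204 × 200%/6⌋ = $17,068. Book value $34,136.
Year 5: ⌊$34,136 × 200%/6⌋ = $11,378. Book value $22,758.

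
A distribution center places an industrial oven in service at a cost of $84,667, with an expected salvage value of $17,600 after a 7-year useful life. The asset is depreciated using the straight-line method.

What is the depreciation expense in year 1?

Depreciable base = $84,667 − $17,600 = $67,067.
Annual expense = $67,067 / 7 = $9,581.

$9,581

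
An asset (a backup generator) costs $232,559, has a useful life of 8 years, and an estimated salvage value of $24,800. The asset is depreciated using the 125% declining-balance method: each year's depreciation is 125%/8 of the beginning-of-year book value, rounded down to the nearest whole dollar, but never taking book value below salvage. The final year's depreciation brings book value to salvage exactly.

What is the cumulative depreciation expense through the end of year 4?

$114,692

Depreciable base = $232,559 − $24,800 = $207,759.
Year 1: ⌊$232,559 × 125%/8⌋ = $36,337. Book value $196,222.
Year 2: ⌊$196,222 × 125%/8⌋ = $30,659. Book value $165,563.
Year 3: ⌊$165,563 × 125%/8⌋ = $25,869. Book value $139,694.
Year 4: ⌊$139,694 × 125%/8⌋ = $21,827. Book value $117,867.
Accumulated through year 4 = $232,559 − $117,867 = $114,692.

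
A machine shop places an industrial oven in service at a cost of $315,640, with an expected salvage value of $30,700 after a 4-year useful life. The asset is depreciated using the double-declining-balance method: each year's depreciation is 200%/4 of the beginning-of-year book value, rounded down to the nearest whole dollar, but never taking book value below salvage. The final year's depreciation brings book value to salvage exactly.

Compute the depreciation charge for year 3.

$39,455

Depreciable base = $315,640 − $30,700 = $284,940.
Year 1: ⌊$315,640 × 200%/4⌋ = $157,820. Book value $157,820.
Year 2: ⌊$157,820 × 200%/4⌋ = $78,910. Book value $78,910.
Year 3: ⌊$78,910 × 200%/4⌋ = $39,455. Book value $39,455.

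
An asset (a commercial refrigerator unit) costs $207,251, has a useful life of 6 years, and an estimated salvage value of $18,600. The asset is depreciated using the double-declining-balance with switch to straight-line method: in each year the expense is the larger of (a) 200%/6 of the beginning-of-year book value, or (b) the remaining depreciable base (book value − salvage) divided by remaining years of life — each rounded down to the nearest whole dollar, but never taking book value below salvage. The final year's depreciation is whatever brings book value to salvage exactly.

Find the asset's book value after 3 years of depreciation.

Depreciable base = $207,251 − $18,600 = $188,651.
Year 1: DB = ⌊$207,251 × 200%/6⌋ = $69,083; SL = ⌊$188,651/6⌋ = $31,441 → take DB $69,083. Book value $138,168.
Year 2: DB = ⌊$138,168 × 200%/6⌋ = $46,056; SL = ⌊$119,568/5⌋ = $23,913 → take DB $46,056. Book value $92,112.
Year 3: DB = ⌊$92,112 × 200%/6⌋ = $30,704; SL = ⌊$73,512/4⌋ = $18,378 → take DB $30,704. Book value $61,408.

$61,408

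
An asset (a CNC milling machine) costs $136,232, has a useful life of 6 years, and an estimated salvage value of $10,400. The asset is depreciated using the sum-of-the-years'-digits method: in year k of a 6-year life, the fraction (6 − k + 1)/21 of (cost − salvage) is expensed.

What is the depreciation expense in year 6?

$5,992

Depreciable base = $136,232 − $10,400 = $125,832.
Sum of the years' digits = 6+5+4+3+2+1 = 21.
Year 1: $125,832 × 6/21 = $35,952. Book value $100,280.
Year 2: $125,832 × 5/21 = $29,960. Book value $70,320.
Year 3: $125,832 × 4/21 = $23,968. Book value $46,352.
Year 4: $125,832 × 3/21 = $17,976. Book value $28,376.
Year 5: $125,832 × 2/21 = $11,984. Book value $16,392.
Year 6: $125,832 × 1/21 = $5,992. Book value $10,400.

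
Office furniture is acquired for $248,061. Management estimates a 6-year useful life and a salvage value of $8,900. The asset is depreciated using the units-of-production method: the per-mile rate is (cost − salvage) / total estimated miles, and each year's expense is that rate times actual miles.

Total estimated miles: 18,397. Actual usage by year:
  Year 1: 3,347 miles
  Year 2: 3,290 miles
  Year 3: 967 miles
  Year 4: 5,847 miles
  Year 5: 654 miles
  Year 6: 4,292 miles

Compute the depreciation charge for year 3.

$12,571

Depreciable base = $248,061 − $8,900 = $239,161.
Rate = $239,161 / 18,397 miles = $13 per mile.
Year 1: 3,347 × $13 = $43,511. Book value $204,550.
Year 2: 3,290 × $13 = $42,770. Book value $161,780.
Year 3: 967 × $13 = $12,571. Book value $149,209.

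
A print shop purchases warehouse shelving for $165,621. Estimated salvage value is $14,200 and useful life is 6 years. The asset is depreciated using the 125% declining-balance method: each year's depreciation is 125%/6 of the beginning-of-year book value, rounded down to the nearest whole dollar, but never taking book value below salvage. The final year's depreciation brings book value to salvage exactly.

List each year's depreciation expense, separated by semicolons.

Depreciable base = $165,621 − $14,200 = $151,421.
Year 1: ⌊$165,621 × 125%/6⌋ = $34,504. Book value $131,117.
Year 2: ⌊$131,117 × 125%/6⌋ = $27,316. Book value $103,801.
Year 3: ⌊$103,801 × 125%/6⌋ = $21,625. Book value $82,176.
Year 4: ⌊$82,176 × 125%/6⌋ = $17,120. Book value $65,056.
Year 5: ⌊$65,056 × 125%/6⌋ = $13,553. Book value $51,503.
Year 6 (final): $51,503 − $14,200 = $37,303. Book value $14,200.

$34,504; $27,316; $21,625; $17,120; $13,553; $37,303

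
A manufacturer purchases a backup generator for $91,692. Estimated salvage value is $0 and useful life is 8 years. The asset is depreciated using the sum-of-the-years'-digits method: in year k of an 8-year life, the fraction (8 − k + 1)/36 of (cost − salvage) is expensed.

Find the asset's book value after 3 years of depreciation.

$38,205

Depreciable base = $91,692 − $0 = $91,692.
Sum of the years' digits = 8+7+6+5+4+3+2+1 = 36.
Year 1: $91,692 × 8/36 = $20,376. Book value $71,316.
Year 2: $91,692 × 7/36 = $17,829. Book value $53,487.
Year 3: $91,692 × 6/36 = $15,282. Book value $38,205.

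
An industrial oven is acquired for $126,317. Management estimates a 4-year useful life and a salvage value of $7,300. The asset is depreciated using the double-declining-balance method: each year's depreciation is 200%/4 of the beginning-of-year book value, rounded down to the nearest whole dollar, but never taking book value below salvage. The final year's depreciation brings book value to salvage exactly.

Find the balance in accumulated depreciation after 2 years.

Depreciable base = $126,317 − $7,300 = $119,017.
Year 1: ⌊$126,317 × 200%/4⌋ = $63,158. Book value $63,159.
Year 2: ⌊$63,159 × 200%/4⌋ = $31,579. Book value $31,580.
Accumulated through year 2 = $126,317 − $31,580 = $94,737.

$94,737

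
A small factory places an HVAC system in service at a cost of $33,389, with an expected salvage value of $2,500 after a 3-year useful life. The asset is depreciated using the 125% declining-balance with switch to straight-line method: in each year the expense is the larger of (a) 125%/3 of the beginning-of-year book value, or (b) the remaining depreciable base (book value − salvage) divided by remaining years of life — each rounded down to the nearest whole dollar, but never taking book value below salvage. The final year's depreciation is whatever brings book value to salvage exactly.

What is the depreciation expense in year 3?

$8,489

Depreciable base = $33,389 − $2,500 = $30,889.
Year 1: DB = ⌊$33,389 × 125%/3⌋ = $13,912; SL = ⌊$30,889/3⌋ = $10,296 → take DB $13,912. Book value $19,477.
Year 2: DB = ⌊$19,477 × 125%/3⌋ = $8,115; SL = ⌊$16,977/2⌋ = $8,488 → take SL $8,488. Book value $10,989.
Year 3 (final): $10,989 − $2,500 = $8,489. Book value $2,500.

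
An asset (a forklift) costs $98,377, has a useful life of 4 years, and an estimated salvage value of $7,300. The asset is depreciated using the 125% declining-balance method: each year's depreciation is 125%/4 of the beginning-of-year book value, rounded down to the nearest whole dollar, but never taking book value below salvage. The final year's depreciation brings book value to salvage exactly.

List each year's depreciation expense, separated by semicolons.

Depreciable base = $98,377 − $7,300 = $91,077.
Year 1: ⌊$98,377 × 125%/4⌋ = $30,742. Book value $67,635.
Year 2: ⌊$67,635 × 125%/4⌋ = $21,135. Book value $46,500.
Year 3: ⌊$46,500 × 125%/4⌋ = $14,531. Book value $31,969.
Year 4 (final): $31,969 − $7,300 = $24,669. Book value $7,300.

$30,742; $21,135; $14,531; $24,669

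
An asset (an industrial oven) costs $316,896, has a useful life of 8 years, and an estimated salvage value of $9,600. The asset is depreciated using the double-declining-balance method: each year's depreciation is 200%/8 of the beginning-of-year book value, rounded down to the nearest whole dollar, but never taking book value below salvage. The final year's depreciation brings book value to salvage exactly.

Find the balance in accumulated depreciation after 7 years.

$274,594

Depreciable base = $316,896 − $9,600 = $307,296.
Year 1: ⌊$316,896 × 200%/8⌋ = $79,224. Book value $237,672.
Year 2: ⌊$237,672 × 200%/8⌋ = $59,418. Book value $178,254.
Year 3: ⌊$178,254 × 200%/8⌋ = $44,563. Book value $133,691.
Year 4: ⌊$133,691 × 200%/8⌋ = $33,422. Book value $100,269.
Year 5: ⌊$100,269 × 200%/8⌋ = $25,067. Book value $75,202.
Year 6: ⌊$75,202 × 200%/8⌋ = $18,800. Book value $56,402.
Year 7: ⌊$56,402 × 200%/8⌋ = $14,100. Book value $42,302.
Accumulated through year 7 = $316,896 − $42,302 = $274,594.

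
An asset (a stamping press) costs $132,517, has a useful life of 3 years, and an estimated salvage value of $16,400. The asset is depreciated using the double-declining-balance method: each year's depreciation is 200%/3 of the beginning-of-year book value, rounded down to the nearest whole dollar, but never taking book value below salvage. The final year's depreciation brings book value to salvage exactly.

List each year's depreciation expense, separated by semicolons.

$88,344; $27,773; $0

Depreciable base = $132,517 − $16,400 = $116,117.
Year 1: ⌊$132,517 × 200%/3⌋ = $88,344. Book value $44,173.
Year 2: ⌊$44,173 × 200%/3⌋ = $29,448, capped at $27,773. Book value $16,400.
Year 3 (final): $16,400 − $16,400 = $0. Book value $16,400.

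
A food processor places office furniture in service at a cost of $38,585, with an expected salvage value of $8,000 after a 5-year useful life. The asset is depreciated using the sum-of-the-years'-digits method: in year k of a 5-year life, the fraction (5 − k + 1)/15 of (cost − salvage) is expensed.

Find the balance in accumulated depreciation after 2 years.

Depreciable base = $38,585 − $8,000 = $30,585.
Sum of the years' digits = 5+4+3+2+1 = 15.
Year 1: $30,585 × 5/15 = $10,195. Book value $28,390.
Year 2: $30,585 × 4/15 = $8,156. Book value $20,234.
Accumulated through year 2 = $38,585 − $20,234 = $18,351.

$18,351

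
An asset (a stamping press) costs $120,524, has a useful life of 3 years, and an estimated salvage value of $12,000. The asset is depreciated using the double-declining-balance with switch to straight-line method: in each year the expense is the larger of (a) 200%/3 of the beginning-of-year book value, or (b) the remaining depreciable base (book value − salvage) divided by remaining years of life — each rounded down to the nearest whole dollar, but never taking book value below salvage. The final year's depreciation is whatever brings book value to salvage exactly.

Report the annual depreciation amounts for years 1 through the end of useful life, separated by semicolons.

Depreciable base = $120,524 − $12,000 = $108,524.
Year 1: DB = ⌊$120,524 × 200%/3⌋ = $80,349; SL = ⌊$108,524/3⌋ = $36,174 → take DB $80,349. Book value $40,175.
Year 2: DB = ⌊$40,175 × 200%/3⌋ = $26,783; SL = ⌊$28,175/2⌋ = $14,087 → take DB $26,783. Book value $13,392.
Year 3 (final): $13,392 − $12,000 = $1,392. Book value $12,000.

$80,349; $26,783; $1,392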